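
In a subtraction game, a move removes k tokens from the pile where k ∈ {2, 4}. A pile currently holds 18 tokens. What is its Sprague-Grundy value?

Build the Grundy sequence with g(k) = mex{g(k−s) : s ∈ {2, 4}, s ≤ k}:
k:     0  1  2  3  4  5  6  7  8  9 10 11 12 13 14 15 16 17 18
g(k):  0  0  1  1  2  2  0  0  1  1  2  2  0  0  1  1  2  2  0
So g(18) = 0.

0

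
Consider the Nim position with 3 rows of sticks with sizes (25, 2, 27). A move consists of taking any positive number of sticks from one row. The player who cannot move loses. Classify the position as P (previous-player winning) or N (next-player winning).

Compute the nim-sum pairwise:
25 XOR 2 = 27
27 XOR 27 = 0
The nim-sum is 0, so this is a P-position: the player to move is in a losing position under optimal play.

P-position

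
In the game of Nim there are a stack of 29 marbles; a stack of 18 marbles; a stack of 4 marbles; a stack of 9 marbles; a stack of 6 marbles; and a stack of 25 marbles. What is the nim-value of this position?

29

Compute the nim-sum pairwise:
29 ^ 18 = 15
15 ^ 4 = 11
11 ^ 9 = 2
2 ^ 6 = 4
4 ^ 25 = 29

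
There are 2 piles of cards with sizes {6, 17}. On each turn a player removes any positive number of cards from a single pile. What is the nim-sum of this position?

23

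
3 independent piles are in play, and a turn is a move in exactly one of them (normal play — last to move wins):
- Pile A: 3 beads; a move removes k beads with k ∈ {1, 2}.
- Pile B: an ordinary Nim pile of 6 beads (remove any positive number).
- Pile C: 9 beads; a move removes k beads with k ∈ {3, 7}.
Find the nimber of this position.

7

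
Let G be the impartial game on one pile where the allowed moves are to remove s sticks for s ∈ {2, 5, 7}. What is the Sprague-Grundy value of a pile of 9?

Grundy values for subtraction set {2, 5, 7}:
k:     0  1  2  3  4  5  6  7  8  9
g(k):  0  0  1  1  0  2  1  3  2  2
So g(9) = 2.

2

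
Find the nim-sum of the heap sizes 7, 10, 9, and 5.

Nim-sum: 7 ⊕ 10 ⊕ 9 ⊕ 5 = 1.

1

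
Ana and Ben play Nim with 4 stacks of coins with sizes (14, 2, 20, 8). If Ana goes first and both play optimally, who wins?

Ana wins

Compute the nim-sum pairwise:
14 XOR 2 = 12
12 XOR 20 = 24
24 XOR 8 = 16
The nim-sum is 16 ≠ 0, so this is an N-position: the player to move can win; Ana has a winning move.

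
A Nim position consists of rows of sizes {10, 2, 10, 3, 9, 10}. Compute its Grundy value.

2

Compute the nim-sum pairwise:
10 ⊕ 2 = 8
8 ⊕ 10 = 2
2 ⊕ 3 = 1
1 ⊕ 9 = 8
8 ⊕ 10 = 2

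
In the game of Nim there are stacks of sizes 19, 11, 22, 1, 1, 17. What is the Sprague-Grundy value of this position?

Compute the nim-sum pairwise:
19 ⊕ 11 = 24
24 ⊕ 22 = 14
14 ⊕ 1 = 15
15 ⊕ 1 = 14
14 ⊕ 17 = 31

31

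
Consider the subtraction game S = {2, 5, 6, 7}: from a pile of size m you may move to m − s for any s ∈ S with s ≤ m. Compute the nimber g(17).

2

Grundy values for subtraction set {2, 5, 6, 7}:
k:     0  1  2  3  4  5  6  7  8  9 10 11 12 13 14 15 16 17
g(k):  0  0  1  1  0  2  1  3  2  2  3  3  0  0  1  1  0  2
So g(17) = 2.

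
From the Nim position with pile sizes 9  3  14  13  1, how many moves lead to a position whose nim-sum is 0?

Nim-sum: 9 ^ 3 ^ 14 ^ 13 ^ 1 = 8.
The overall nim-sum is X = 8. A pile of size p has a winning move iff p XOR X < p (reduce it to p XOR X).
  9: 9 XOR 8 = 1 < 9 — winning move (to 1).
  3: 3 XOR 8 = 11 ≥ 3 — no move.
  14: 14 XOR 8 = 6 < 14 — winning move (to 6).
  13: 13 XOR 8 = 5 < 13 — winning move (to 5).
  1: 1 XOR 8 = 9 ≥ 1 — no move.
That gives 3 winning moves.

3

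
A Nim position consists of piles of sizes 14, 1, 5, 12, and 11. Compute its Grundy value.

13

Nim-sum: 14 ⊕ 1 ⊕ 5 ⊕ 12 ⊕ 11 = 13.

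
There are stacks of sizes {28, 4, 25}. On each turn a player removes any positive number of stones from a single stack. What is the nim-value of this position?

Nim-sum: 28 XOR 4 XOR 25 = 1.

1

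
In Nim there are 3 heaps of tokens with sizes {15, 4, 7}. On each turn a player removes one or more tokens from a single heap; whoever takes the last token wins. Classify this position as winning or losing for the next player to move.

Write each in binary and XOR column by column:
  1111  (15)
  0100  (4)
  0111  (7)
  ----
  1100  (12)
The nim-sum is 12 ≠ 0, so this is an N-position: the player to move can win.

Winning position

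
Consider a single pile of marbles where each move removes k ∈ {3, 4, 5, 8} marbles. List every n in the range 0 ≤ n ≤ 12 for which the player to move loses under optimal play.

0, 1, 2, 11, 12

Grundy values for subtraction set {3, 4, 5, 8}:
g(0) = mex{} = 0
g(1) = mex{} = 0
g(2) = mex{} = 0
g(3) = mex{0} = 1
g(4) = mex{0} = 1
g(5) = mex{0} = 1
g(6) = mex{0,1} = 2
g(7) = mex{0,1} = 2
g(8) = mex{0,1} = 2
g(9) = mex{0,1,2} = 3
g(10) = mex{0,1,2} = 3
g(11) = mex{1,2} = 0
g(12) = mex{1,2,3} = 0
The P-positions (g = 0) in 0..12 are 0, 1, 2, 11, 12.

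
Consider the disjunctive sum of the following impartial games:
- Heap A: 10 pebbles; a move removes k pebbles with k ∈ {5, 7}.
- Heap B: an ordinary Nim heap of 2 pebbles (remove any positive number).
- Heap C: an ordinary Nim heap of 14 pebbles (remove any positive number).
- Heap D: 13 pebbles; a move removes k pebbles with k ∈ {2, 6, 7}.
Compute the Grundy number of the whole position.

14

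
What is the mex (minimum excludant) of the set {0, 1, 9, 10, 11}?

2

The values 0, 1 are all present; 2 is the first non-negative integer missing from the set.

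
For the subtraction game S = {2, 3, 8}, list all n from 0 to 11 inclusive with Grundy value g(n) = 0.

0, 1, 5, 6, 10, 11

Compute g(0), g(1), … for moves {2, 3, 8}:
k:     0  1  2  3  4  5  6  7  8  9 10 11
g(k):  0  0  1  1  2  0  0  1  1  2  0  0
The P-positions (g = 0) in 0..11 are 0, 1, 5, 6, 10, 11.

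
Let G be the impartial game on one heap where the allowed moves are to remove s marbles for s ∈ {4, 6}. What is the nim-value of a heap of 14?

1

Grundy values for subtraction set {4, 6}:
g(0) = mex{} = 0
g(1) = mex{} = 0
g(2) = mex{} = 0
g(3) = mex{} = 0
g(4) = mex{0} = 1
g(5) = mex{0} = 1
g(6) = mex{0} = 1
g(7) = mex{0} = 1
g(8) = mex{0,1} = 2
g(9) = mex{0,1} = 2
g(10) = mex{1} = 0
g(11) = mex{1} = 0
g(12) = mex{1,2} = 0
g(13) = mex{1,2} = 0
g(14) = mex{0,2} = 1
So g(14) = 1.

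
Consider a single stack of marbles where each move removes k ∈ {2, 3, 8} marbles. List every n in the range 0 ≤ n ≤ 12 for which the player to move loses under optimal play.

Compute g(0), g(1), … for moves {2, 3, 8}:
k:     0  1  2  3  4  5  6  7  8  9 10 11 12
g(k):  0  0  1  1  2  0  0  1  1  2  0  0  1
The P-positions (g = 0) in 0..12 are 0, 1, 5, 6, 10, 11.

0, 1, 5, 6, 10, 11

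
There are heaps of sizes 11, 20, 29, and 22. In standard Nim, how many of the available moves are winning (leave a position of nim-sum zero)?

Write each in binary and XOR column by column:
  01011  (11)
  10100  (20)
  11101  (29)
  10110  (22)
  -----
  10100  (20)
The overall nim-sum is X = 20. A heap of size p has a winning move iff p XOR X < p (reduce it to p XOR X).
  11: 11 XOR 20 = 31 ≥ 11 — no move.
  20: 20 XOR 20 = 0 < 20 — winning move (to 0).
  29: 29 XOR 20 = 9 < 29 — winning move (to 9).
  22: 22 XOR 20 = 2 < 22 — winning move (to 2).
That gives 3 winning moves.

3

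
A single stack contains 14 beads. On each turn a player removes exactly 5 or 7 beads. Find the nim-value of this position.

Grundy values for subtraction set {5, 7}:
k:     0  1  2  3  4  5  6  7  8  9 10 11 12 13 14
g(k):  0  0  0  0  0  1  1  1  1  1  2  2  0  0  0
So g(14) = 0.

0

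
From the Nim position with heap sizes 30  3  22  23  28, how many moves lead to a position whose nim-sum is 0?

0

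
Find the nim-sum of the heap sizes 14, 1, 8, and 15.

8

In binary:
  1110  (14)
  0001  (1)
  1000  (8)
  1111  (15)
  ----
  1000  (8)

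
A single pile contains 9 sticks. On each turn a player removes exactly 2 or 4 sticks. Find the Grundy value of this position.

1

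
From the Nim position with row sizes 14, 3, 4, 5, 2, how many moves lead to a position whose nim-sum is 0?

Compute the nim-sum pairwise:
14 ⊕ 3 = 13
13 ⊕ 4 = 9
9 ⊕ 5 = 12
12 ⊕ 2 = 14
The overall nim-sum is X = 14. A row of size p has a winning move iff p XOR X < p (reduce it to p XOR X).
  14: 14 XOR 14 = 0 < 14 — winning move (to 0).
  3: 3 XOR 14 = 13 ≥ 3 — no move.
  4: 4 XOR 14 = 10 ≥ 4 — no move.
  5: 5 XOR 14 = 11 ≥ 5 — no move.
  2: 2 XOR 14 = 12 ≥ 2 — no move.
That gives 1 winning move.

1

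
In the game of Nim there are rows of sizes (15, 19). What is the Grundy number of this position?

Bitwise XOR of the heap sizes:
  01111  (15)
  10011  (19)
  -----
  11100  (28)

28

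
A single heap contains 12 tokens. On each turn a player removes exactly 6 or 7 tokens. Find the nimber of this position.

2

Build the Grundy sequence with g(k) = mex{g(k−s) : s ∈ {6, 7}, s ≤ k}:
k:     0  1  2  3  4  5  6  7  8  9 10 11 12
g(k):  0  0  0  0  0  0  1  1  1  1  1  1  2
So g(12) = 2.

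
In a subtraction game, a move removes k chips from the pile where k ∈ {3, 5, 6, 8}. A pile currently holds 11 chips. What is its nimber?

0

Grundy values for subtraction set {3, 5, 6, 8}:
g(0) = mex{} = 0
g(1) = mex{} = 0
g(2) = mex{} = 0
g(3) = mex{0} = 1
g(4) = mex{0} = 1
g(5) = mex{0} = 1
g(6) = mex{0,1} = 2
g(7) = mex{0,1} = 2
g(8) = mex{0,1} = 2
g(9) = mex{0,1,2} = 3
g(10) = mex{0,1,2} = 3
g(11) = mex{1,2} = 0
So g(11) = 0.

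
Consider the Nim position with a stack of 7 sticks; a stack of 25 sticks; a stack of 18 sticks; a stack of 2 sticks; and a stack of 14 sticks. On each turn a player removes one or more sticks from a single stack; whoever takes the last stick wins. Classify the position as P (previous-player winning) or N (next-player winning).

Nim-sum: 7 ⊕ 25 ⊕ 18 ⊕ 2 ⊕ 14 = 0.
The nim-sum is 0, so this is a P-position: the player to move is in a losing position under optimal play.

P-position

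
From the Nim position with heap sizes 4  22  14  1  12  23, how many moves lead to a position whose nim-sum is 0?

5

Bitwise XOR of the heap sizes:
  00100  (4)
  10110  (22)
  01110  (14)
  00001  (1)
  01100  (12)
  10111  (23)
  -----
  00110  (6)
The overall nim-sum is X = 6. A heap of size p has a winning move iff p XOR X < p (reduce it to p XOR X).
  4: 4 XOR 6 = 2 < 4 — winning move (to 2).
  22: 22 XOR 6 = 16 < 22 — winning move (to 16).
  14: 14 XOR 6 = 8 < 14 — winning move (to 8).
  1: 1 XOR 6 = 7 ≥ 1 — no move.
  12: 12 XOR 6 = 10 < 12 — winning move (to 10).
  23: 23 XOR 6 = 17 < 23 — winning move (to 17).
That gives 5 winning moves.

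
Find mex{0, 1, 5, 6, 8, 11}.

2

The values 0, 1 are all present; 2 is the first non-negative integer missing from the set.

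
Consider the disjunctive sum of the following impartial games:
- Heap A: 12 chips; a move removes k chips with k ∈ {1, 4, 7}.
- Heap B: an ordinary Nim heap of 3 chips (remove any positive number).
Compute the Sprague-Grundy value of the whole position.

1

For heap A, compute g(0), g(1), … with moves {1, 4, 7}:
g(0) = mex{} = 0
g(1) = mex{0} = 1
g(2) = mex{1} = 0
g(3) = mex{0} = 1
g(4) = mex{0,1} = 2
g(5) = mex{1,2} = 0
g(6) = mex{0} = 1
g(7) = mex{0,1} = 2
g(8) = mex{1,2} = 0
g(9) = mex{0} = 1
g(10) = mex{1} = 0
g(11) = mex{0,2} = 1
g(12) = mex{0,1} = 2
So g(12) = 2.
Heap B is a plain Nim heap of size 3, so its Grundy value is 3.
By the Sprague-Grundy theorem, the Grundy value of a sum of independent games is the XOR of the component values.
Combined value = 2 ⊕ 3 = 1.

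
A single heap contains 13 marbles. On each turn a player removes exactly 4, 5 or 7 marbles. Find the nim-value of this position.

0

Build the Grundy sequence with g(k) = mex{g(k−s) : s ∈ {4, 5, 7}, s ≤ k}:
k:     0  1  2  3  4  5  6  7  8  9 10 11 12 13
g(k):  0  0  0  0  1  1  1  1  2  2  2  0  0  0
So g(13) = 0.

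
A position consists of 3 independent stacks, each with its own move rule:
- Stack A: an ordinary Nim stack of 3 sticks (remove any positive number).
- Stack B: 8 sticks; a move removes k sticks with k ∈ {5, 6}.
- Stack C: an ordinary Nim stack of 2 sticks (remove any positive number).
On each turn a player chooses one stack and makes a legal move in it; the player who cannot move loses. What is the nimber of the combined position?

0

Stack A is a plain Nim stack of size 3, so its Grundy value is 3.
Build the Grundy sequence for stack B with g(k) = mex{g(k−s) : s ∈ {5, 6}, s ≤ k}:
k:     0  1  2  3  4  5  6  7  8
g(k):  0  0  0  0  0  1  1  1  1
So g(8) = 1.
Stack C is a plain Nim stack of size 2, so its Grundy value is 2.
The value of a disjunctive sum is the nim-sum of the parts.
Combined value = 3 XOR 1 XOR 2 = 0.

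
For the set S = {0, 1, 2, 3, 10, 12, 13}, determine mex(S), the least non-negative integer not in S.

4

The values 0, 1, 2, 3 are all present; 4 is the first non-negative integer missing from the set.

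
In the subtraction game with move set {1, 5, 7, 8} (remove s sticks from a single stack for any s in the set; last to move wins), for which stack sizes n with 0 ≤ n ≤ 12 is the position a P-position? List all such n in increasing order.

Build the Grundy sequence with g(k) = mex{g(k−s) : s ∈ {1, 5, 7, 8}, s ≤ k}:
g(0) = mex{} = 0
g(1) = mex{0} = 1
g(2) = mex{1} = 0
g(3) = mex{0} = 1
g(4) = mex{1} = 0
g(5) = mex{0} = 1
g(6) = mex{1} = 0
g(7) = mex{0} = 1
g(8) = mex{0,1} = 2
g(9) = mex{0,1,2} = 3
g(10) = mex{0,1,3} = 2
g(11) = mex{0,1,2} = 3
g(12) = mex{0,1,3} = 2
The P-positions (g = 0) in 0..12 are 0, 2, 4, 6.

0, 2, 4, 6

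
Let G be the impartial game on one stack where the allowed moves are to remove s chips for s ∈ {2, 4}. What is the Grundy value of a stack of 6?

Build the Grundy sequence with g(k) = mex{g(k−s) : s ∈ {2, 4}, s ≤ k}:
k:     0  1  2  3  4  5  6
g(k):  0  0  1  1  2  2  0
So g(6) = 0.

0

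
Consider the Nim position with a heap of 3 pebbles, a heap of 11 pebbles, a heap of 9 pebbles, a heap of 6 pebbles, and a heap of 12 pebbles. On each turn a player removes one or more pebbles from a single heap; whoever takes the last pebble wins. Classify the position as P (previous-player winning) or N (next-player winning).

Nim-sum: 3 XOR 11 XOR 9 XOR 6 XOR 12 = 11.
The nim-sum is 11 ≠ 0, so this is an N-position: the player to move can win.

N-position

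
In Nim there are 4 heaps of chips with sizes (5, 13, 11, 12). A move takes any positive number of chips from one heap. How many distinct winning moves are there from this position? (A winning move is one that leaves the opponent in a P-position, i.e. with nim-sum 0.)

Nim-sum: 5 ⊕ 13 ⊕ 11 ⊕ 12 = 15.
The overall nim-sum is X = 15. A heap of size p has a winning move iff p XOR X < p (reduce it to p XOR X).
  5: 5 XOR 15 = 10 ≥ 5 — no move.
  13: 13 XOR 15 = 2 < 13 — winning move (to 2).
  11: 11 XOR 15 = 4 < 11 — winning move (to 4).
  12: 12 XOR 15 = 3 < 12 — winning move (to 3).
That gives 3 winning moves.

3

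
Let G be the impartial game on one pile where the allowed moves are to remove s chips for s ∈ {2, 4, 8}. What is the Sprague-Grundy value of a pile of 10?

2

Grundy values for subtraction set {2, 4, 8}:
k:     0  1  2  3  4  5  6  7  8  9 10
g(k):  0  0  1  1  2  2  0  0  1  1  2
So g(10) = 2.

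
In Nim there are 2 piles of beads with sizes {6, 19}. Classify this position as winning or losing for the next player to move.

Winning position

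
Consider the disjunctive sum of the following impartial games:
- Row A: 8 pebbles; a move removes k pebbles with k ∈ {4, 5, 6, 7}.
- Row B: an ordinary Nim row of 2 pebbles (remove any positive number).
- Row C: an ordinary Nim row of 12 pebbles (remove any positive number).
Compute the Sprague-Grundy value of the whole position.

12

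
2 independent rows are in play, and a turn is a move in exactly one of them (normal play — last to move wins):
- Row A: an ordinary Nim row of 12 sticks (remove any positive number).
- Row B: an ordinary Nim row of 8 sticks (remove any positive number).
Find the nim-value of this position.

4

Row A is a plain Nim row of size 12, so its Grundy value is 12.
Row B is a plain Nim row of size 8, so its Grundy value is 8.
The value of a disjunctive sum is the nim-sum of the parts.
Combined value = 12 ⊕ 8 = 4.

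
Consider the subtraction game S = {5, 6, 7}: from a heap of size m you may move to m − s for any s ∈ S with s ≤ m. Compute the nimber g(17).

1

Build the Grundy sequence with g(k) = mex{g(k−s) : s ∈ {5, 6, 7}, s ≤ k}:
k:     0  1  2  3  4  5  6  7  8  9 10 11 12 13 14 15 16 17
g(k):  0  0  0  0  0  1  1  1  1  1  2  2  0  0  0  0  0  1
So g(17) = 1.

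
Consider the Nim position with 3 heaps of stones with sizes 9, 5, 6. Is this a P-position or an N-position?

Compute the nim-sum pairwise:
9 ⊕ 5 = 12
12 ⊕ 6 = 10
The nim-sum is 10 ≠ 0, so this is an N-position: the player to move can win.

N-position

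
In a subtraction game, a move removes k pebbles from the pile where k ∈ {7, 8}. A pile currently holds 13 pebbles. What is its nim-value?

1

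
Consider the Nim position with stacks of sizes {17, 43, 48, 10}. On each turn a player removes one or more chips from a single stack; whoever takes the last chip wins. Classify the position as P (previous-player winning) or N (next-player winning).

P-position

Compute the nim-sum pairwise:
17 XOR 43 = 58
58 XOR 48 = 10
10 XOR 10 = 0
The nim-sum is 0, so this is a P-position: the player to move is in a losing position under optimal play.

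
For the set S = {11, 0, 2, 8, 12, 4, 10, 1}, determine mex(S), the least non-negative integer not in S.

3

The values 0, 1, 2 are all present; 3 is the first non-negative integer missing from the set.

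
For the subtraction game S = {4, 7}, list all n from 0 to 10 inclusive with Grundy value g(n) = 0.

0, 1, 2, 3

Compute g(0), g(1), … for moves {4, 7}:
g(0) = mex{} = 0
g(1) = mex{} = 0
g(2) = mex{} = 0
g(3) = mex{} = 0
g(4) = mex{0} = 1
g(5) = mex{0} = 1
g(6) = mex{0} = 1
g(7) = mex{0} = 1
g(8) = mex{0,1} = 2
g(9) = mex{0,1} = 2
g(10) = mex{0,1} = 2
The P-positions (g = 0) in 0..10 are 0, 1, 2, 3.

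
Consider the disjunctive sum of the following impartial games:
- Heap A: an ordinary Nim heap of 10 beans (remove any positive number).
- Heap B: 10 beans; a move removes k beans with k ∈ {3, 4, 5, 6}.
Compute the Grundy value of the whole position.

10

Heap A is a plain Nim heap of size 10, so its Grundy value is 10.
Grundy values for heap B (subtraction set {3, 4, 5, 6}):
g(0) = mex{} = 0
g(1) = mex{} = 0
g(2) = mex{} = 0
g(3) = mex{0} = 1
g(4) = mex{0} = 1
g(5) = mex{0} = 1
g(6) = mex{0,1} = 2
g(7) = mex{0,1} = 2
g(8) = mex{0,1} = 2
g(9) = mex{1,2} = 0
g(10) = mex{1,2} = 0
So g(10) = 0.
By the Sprague-Grundy theorem, the Grundy value of a sum of independent games is the XOR of the component values.
Combined value = 10 XOR 0 = 10.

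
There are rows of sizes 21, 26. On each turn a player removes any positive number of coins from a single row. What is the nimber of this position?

15

Bitwise XOR of the heap sizes:
  10101  (21)
  11010  (26)
  -----
  01111  (15)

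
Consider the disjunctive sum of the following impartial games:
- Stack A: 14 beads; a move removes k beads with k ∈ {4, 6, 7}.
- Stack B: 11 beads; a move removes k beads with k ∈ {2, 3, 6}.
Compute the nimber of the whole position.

1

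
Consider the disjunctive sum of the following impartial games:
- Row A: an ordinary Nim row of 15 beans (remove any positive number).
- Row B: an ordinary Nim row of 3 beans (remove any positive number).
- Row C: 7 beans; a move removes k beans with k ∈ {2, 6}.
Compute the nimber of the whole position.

13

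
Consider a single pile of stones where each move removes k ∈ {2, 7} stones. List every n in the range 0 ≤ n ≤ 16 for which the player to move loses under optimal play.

Build the Grundy sequence with g(k) = mex{g(k−s) : s ∈ {2, 7}, s ≤ k}:
k:     0  1  2  3  4  5  6  7  8  9 10 11 12 13 14 15 16
g(k):  0  0  1  1  0  0  1  1  2  0  0  1  1  0  0  1  1
The P-positions (g = 0) in 0..16 are 0, 1, 4, 5, 9, 10, 13, 14.

0, 1, 4, 5, 9, 10, 13, 14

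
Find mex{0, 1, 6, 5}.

The values 0, 1 are all present; 2 is the first non-negative integer missing from the set.

2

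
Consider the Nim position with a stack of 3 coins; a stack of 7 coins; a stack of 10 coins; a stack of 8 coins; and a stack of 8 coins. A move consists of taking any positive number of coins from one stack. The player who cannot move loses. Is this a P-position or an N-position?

Bitwise XOR of the heap sizes:
  0011  (3)
  0111  (7)
  1010  (10)
  1000  (8)
  1000  (8)
  ----
  1110  (14)
The nim-sum is 14 ≠ 0, so this is an N-position: the player to move can win.

N-position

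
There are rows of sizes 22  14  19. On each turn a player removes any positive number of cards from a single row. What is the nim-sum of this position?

11

Compute the nim-sum pairwise:
22 ^ 14 = 24
24 ^ 19 = 11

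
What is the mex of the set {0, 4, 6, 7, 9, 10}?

1

0 is in the set but 1 is not, so the mex is 1.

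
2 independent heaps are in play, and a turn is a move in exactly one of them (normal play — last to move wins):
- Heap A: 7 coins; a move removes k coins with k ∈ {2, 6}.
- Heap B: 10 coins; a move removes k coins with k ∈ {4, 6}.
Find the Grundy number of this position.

1

For heap A, compute g(0), g(1), … with moves {2, 6}:
g(0) = mex{} = 0
g(1) = mex{} = 0
g(2) = mex{0} = 1
g(3) = mex{0} = 1
g(4) = mex{1} = 0
g(5) = mex{1} = 0
g(6) = mex{0} = 1
g(7) = mex{0} = 1
So g(7) = 1.
For heap B, compute g(0), g(1), … with moves {4, 6}:
k:     0  1  2  3  4  5  6  7  8  9 10
g(k):  0  0  0  0  1  1  1  1  2  2  0
So g(10) = 0.
By the Sprague-Grundy theorem, the Grundy value of a sum of independent games is the XOR of the component values.
Combined value = 1 XOR 0 = 1.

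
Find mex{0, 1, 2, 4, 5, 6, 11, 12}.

3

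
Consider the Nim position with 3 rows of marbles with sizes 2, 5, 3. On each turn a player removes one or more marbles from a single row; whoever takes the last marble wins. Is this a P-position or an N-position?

N-position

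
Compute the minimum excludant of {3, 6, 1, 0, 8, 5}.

The values 0, 1 are all present; 2 is the first non-negative integer missing from the set.

2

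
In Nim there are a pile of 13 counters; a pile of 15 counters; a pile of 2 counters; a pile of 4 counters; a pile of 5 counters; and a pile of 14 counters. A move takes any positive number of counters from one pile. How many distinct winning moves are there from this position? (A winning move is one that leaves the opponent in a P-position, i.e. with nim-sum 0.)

3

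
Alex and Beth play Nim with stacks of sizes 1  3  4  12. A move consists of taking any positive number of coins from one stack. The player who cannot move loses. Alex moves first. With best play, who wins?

Nim-sum: 1 ⊕ 3 ⊕ 4 ⊕ 12 = 10.
The nim-sum is 10 ≠ 0, so this is an N-position: the player to move can win; Alex has a winning move.

Alex wins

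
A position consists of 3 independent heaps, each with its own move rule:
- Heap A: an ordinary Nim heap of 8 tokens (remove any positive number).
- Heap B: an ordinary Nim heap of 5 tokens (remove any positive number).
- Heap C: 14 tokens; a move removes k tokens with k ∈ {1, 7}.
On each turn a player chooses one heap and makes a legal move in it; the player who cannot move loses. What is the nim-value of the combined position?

Heap A is a plain Nim heap of size 8, so its Grundy value is 8.
Heap B is a plain Nim heap of size 5, so its Grundy value is 5.
Grundy values for heap C (subtraction set {1, 7}):
g(0) = mex{} = 0
g(1) = mex{0} = 1
g(2) = mex{1} = 0
g(3) = mex{0} = 1
g(4) = mex{1} = 0
g(5) = mex{0} = 1
g(6) = mex{1} = 0
g(7) = mex{0} = 1
g(8) = mex{1} = 0
g(9) = mex{0} = 1
g(10) = mex{1} = 0
g(11) = mex{0} = 1
g(12) = mex{1} = 0
g(13) = mex{0} = 1
g(14) = mex{1} = 0
So g(14) = 0.
By the Sprague-Grundy theorem, the Grundy value of a sum of independent games is the XOR of the component values.
Combined value = 8 XOR 5 XOR 0 = 13.

13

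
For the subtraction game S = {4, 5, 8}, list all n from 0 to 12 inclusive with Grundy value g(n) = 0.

Build the Grundy sequence with g(k) = mex{g(k−s) : s ∈ {4, 5, 8}, s ≤ k}:
g(0) = mex{} = 0
g(1) = mex{} = 0
g(2) = mex{} = 0
g(3) = mex{} = 0
g(4) = mex{0} = 1
g(5) = mex{0} = 1
g(6) = mex{0} = 1
g(7) = mex{0} = 1
g(8) = mex{0,1} = 2
g(9) = mex{0,1} = 2
g(10) = mex{0,1} = 2
g(11) = mex{0,1} = 2
g(12) = mex{1,2} = 0
The P-positions (g = 0) in 0..12 are 0, 1, 2, 3, 12.

0, 1, 2, 3, 12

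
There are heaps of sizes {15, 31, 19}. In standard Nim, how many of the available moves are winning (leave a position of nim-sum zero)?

3

Compute the nim-sum pairwise:
15 XOR 31 = 16
16 XOR 19 = 3
The overall nim-sum is X = 3. A heap of size p has a winning move iff p XOR X < p (reduce it to p XOR X).
  15: 15 XOR 3 = 12 < 15 — winning move (to 12).
  31: 31 XOR 3 = 28 < 31 — winning move (to 28).
  19: 19 XOR 3 = 16 < 19 — winning move (to 16).
That gives 3 winning moves.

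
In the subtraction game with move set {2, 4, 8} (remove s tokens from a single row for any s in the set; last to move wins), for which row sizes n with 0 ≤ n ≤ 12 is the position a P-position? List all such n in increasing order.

0, 1, 6, 7, 12

Build the Grundy sequence with g(k) = mex{g(k−s) : s ∈ {2, 4, 8}, s ≤ k}:
g(0) = mex{} = 0
g(1) = mex{} = 0
g(2) = mex{0} = 1
g(3) = mex{0} = 1
g(4) = mex{0,1} = 2
g(5) = mex{0,1} = 2
g(6) = mex{1,2} = 0
g(7) = mex{1,2} = 0
g(8) = mex{0,2} = 1
g(9) = mex{0,2} = 1
g(10) = mex{0,1} = 2
g(11) = mex{0,1} = 2
g(12) = mex{1,2} = 0
The P-positions (g = 0) in 0..12 are 0, 1, 6, 7, 12.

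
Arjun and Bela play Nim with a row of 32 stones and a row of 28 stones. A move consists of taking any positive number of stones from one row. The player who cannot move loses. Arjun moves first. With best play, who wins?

Nim-sum: 32 XOR 28 = 60.
The nim-sum is 60 ≠ 0, so this is an N-position: the player to move can win; Arjun has a winning move.

Arjun wins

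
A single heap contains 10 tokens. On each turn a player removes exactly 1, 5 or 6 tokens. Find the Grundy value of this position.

Compute g(0), g(1), … for moves {1, 5, 6}:
k:     0  1  2  3  4  5  6  7  8  9 10
g(k):  0  1  0  1  0  1  2  3  2  3  2
So g(10) = 2.

2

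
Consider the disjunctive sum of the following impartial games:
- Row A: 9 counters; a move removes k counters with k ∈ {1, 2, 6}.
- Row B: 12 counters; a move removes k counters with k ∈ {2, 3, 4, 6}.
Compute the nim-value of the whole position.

0

For row A, compute g(0), g(1), … with moves {1, 2, 6}:
k:     0  1  2  3  4  5  6  7  8  9
g(k):  0  1  2  0  1  2  3  0  1  2
So g(9) = 2.
Build the Grundy sequence for row B with g(k) = mex{g(k−s) : s ∈ {2, 3, 4, 6}, s ≤ k}:
g(0) = mex{} = 0
g(1) = mex{} = 0
g(2) = mex{0} = 1
g(3) = mex{0} = 1
g(4) = mex{0,1} = 2
g(5) = mex{0,1} = 2
g(6) = mex{0,1,2} = 3
g(7) = mex{0,1,2} = 3
g(8) = mex{1,2,3} = 0
g(9) = mex{1,2,3} = 0
g(10) = mex{0,2,3} = 1
g(11) = mex{0,2,3} = 1
g(12) = mex{0,1,3} = 2
So g(12) = 2.
By the Sprague-Grundy theorem, the Grundy value of a sum of independent games is the XOR of the component values.
Combined value = 2 ⊕ 2 = 0.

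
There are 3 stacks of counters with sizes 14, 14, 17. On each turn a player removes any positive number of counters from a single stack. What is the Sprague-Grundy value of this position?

Compute the nim-sum pairwise:
14 ⊕ 14 = 0
0 ⊕ 17 = 17

17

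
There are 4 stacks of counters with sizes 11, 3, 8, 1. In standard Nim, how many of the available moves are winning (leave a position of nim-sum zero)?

Nim-sum: 11 XOR 3 XOR 8 XOR 1 = 1.
The overall nim-sum is X = 1. A stack of size p has a winning move iff p XOR X < p (reduce it to p XOR X).
  11: 11 XOR 1 = 10 < 11 — winning move (to 10).
  3: 3 XOR 1 = 2 < 3 — winning move (to 2).
  8: 8 XOR 1 = 9 ≥ 8 — no move.
  1: 1 XOR 1 = 0 < 1 — winning move (to 0).
That gives 3 winning moves.

3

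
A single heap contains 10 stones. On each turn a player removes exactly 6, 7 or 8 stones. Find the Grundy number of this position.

1

Grundy values for subtraction set {6, 7, 8}:
k:     0  1  2  3  4  5  6  7  8  9 10
g(k):  0  0  0  0  0  0  1  1  1  1  1
So g(10) = 1.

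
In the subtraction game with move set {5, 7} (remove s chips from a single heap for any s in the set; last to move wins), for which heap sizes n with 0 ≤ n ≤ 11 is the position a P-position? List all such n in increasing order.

0, 1, 2, 3, 4

Grundy values for subtraction set {5, 7}:
k:     0  1  2  3  4  5  6  7  8  9 10 11
g(k):  0  0  0  0  0  1  1  1  1  1  2  2
The P-positions (g = 0) in 0..11 are 0, 1, 2, 3, 4.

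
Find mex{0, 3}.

1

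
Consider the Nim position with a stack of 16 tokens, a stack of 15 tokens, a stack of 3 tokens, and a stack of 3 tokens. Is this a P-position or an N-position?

Nim-sum: 16 ^ 15 ^ 3 ^ 3 = 31.
The nim-sum is 31 ≠ 0, so this is an N-position: the player to move can win.

N-position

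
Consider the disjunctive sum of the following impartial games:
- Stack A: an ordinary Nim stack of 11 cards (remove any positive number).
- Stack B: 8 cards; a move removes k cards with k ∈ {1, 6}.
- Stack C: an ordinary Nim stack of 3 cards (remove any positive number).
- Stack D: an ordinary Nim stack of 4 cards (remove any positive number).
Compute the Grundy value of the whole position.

13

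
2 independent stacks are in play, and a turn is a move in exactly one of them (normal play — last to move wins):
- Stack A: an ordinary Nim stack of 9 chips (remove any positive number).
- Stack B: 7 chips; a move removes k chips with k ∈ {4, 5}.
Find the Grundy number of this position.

Stack A is a plain Nim stack of size 9, so its Grundy value is 9.
Build the Grundy sequence for stack B with g(k) = mex{g(k−s) : s ∈ {4, 5}, s ≤ k}:
g(0) = mex{} = 0
g(1) = mex{} = 0
g(2) = mex{} = 0
g(3) = mex{} = 0
g(4) = mex{0} = 1
g(5) = mex{0} = 1
g(6) = mex{0} = 1
g(7) = mex{0} = 1
So g(7) = 1.
The value of a disjunctive sum is the nim-sum of the parts.
Combined value = 9 ⊕ 1 = 8.

8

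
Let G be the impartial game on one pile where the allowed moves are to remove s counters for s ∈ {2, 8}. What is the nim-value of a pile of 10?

0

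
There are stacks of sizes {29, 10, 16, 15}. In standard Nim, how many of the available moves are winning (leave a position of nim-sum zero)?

3

Bitwise XOR of the heap sizes:
  11101  (29)
  01010  (10)
  10000  (16)
  01111  (15)
  -----
  01000  (8)
The overall nim-sum is X = 8. A stack of size p has a winning move iff p XOR X < p (reduce it to p XOR X).
  29: 29 XOR 8 = 21 < 29 — winning move (to 21).
  10: 10 XOR 8 = 2 < 10 — winning move (to 2).
  16: 16 XOR 8 = 24 ≥ 16 — no move.
  15: 15 XOR 8 = 7 < 15 — winning move (to 7).
That gives 3 winning moves.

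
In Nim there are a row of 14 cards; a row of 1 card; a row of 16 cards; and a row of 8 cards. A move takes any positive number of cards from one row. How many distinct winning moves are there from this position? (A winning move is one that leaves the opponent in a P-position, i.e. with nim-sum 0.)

1

Compute the nim-sum pairwise:
14 XOR 1 = 15
15 XOR 16 = 31
31 XOR 8 = 23
The overall nim-sum is X = 23. A row of size p has a winning move iff p XOR X < p (reduce it to p XOR X).
  14: 14 XOR 23 = 25 ≥ 14 — no move.
  1: 1 XOR 23 = 22 ≥ 1 — no move.
  16: 16 XOR 23 = 7 < 16 — winning move (to 7).
  8: 8 XOR 23 = 31 ≥ 8 — no move.
That gives 1 winning move.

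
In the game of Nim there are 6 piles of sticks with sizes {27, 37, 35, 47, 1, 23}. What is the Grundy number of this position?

36

Bitwise XOR of the heap sizes:
  011011  (27)
  100101  (37)
  100011  (35)
  101111  (47)
  000001  (1)
  010111  (23)
  ------
  100100  (36)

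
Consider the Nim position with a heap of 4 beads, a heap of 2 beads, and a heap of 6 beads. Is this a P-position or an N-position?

Nim-sum: 4 ^ 2 ^ 6 = 0.
The nim-sum is 0, so this is a P-position: the player to move is in a losing position under optimal play.

P-position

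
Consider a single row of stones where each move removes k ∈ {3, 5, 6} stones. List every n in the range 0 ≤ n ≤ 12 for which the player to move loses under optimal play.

0, 1, 2, 9, 10, 11

Compute g(0), g(1), … for moves {3, 5, 6}:
k:     0  1  2  3  4  5  6  7  8  9 10 11 12
g(k):  0  0  0  1  1  1  2  2  2  0  0  0  1
The P-positions (g = 0) in 0..12 are 0, 1, 2, 9, 10, 11.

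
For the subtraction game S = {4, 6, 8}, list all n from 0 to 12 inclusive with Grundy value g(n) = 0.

0, 1, 2, 3, 12

Build the Grundy sequence with g(k) = mex{g(k−s) : s ∈ {4, 6, 8}, s ≤ k}:
k:     0  1  2  3  4  5  6  7  8  9 10 11 12
g(k):  0  0  0  0  1  1  1  1  2  2  2  2  0
The P-positions (g = 0) in 0..12 are 0, 1, 2, 3, 12.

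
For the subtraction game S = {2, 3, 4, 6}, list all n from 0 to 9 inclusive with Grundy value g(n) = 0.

0, 1, 8, 9

Build the Grundy sequence with g(k) = mex{g(k−s) : s ∈ {2, 3, 4, 6}, s ≤ k}:
k:     0  1  2  3  4  5  6  7  8  9
g(k):  0  0  1  1  2  2  3  3  0  0
The P-positions (g = 0) in 0..9 are 0, 1, 8, 9.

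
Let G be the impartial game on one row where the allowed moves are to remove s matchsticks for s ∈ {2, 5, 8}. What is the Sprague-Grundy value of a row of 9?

Compute g(0), g(1), … for moves {2, 5, 8}:
k:     0  1  2  3  4  5  6  7  8  9
g(k):  0  0  1  1  0  2  1  0  2  1
So g(9) = 1.

1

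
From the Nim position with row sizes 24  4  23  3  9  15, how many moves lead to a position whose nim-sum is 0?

3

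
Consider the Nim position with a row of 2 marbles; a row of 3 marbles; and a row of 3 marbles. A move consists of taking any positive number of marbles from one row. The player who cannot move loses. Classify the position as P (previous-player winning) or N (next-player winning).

N-position

In binary:
  10  (2)
  11  (3)
  11  (3)
  --
  10  (2)
The nim-sum is 2 ≠ 0, so this is an N-position: the player to move can win.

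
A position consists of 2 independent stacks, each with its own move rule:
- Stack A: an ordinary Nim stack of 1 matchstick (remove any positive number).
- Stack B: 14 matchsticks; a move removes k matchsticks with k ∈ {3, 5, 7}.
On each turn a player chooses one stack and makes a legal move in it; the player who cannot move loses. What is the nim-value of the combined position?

Stack A is a plain Nim stack of size 1, so its Grundy value is 1.
For stack B, compute g(0), g(1), … with moves {3, 5, 7}:
k:     0  1  2  3  4  5  6  7  8  9 10 11 12 13 14
g(k):  0  0  0  1  1  1  2  2  2  3  0  0  0  1  1
So g(14) = 1.
The value of a disjunctive sum is the nim-sum of the parts.
Combined value = 1 XOR 1 = 0.

0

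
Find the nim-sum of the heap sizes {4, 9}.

13

Write each in binary and XOR column by column:
  0100  (4)
  1001  (9)
  ----
  1101  (13)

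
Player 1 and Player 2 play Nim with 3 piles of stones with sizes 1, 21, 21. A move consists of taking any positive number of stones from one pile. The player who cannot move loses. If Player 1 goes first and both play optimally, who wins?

Player 1 wins

Nim-sum: 1 XOR 21 XOR 21 = 1.
The nim-sum is 1 ≠ 0, so this is an N-position: the player to move can win; Player 1 has a winning move.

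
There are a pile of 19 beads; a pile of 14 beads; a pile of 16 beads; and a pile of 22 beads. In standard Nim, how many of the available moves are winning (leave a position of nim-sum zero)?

3

Nim-sum: 19 ⊕ 14 ⊕ 16 ⊕ 22 = 27.
The overall nim-sum is X = 27. A pile of size p has a winning move iff p XOR X < p (reduce it to p XOR X).
  19: 19 XOR 27 = 8 < 19 — winning move (to 8).
  14: 14 XOR 27 = 21 ≥ 14 — no move.
  16: 16 XOR 27 = 11 < 16 — winning move (to 11).
  22: 22 XOR 27 = 13 < 22 — winning move (to 13).
That gives 3 winning moves.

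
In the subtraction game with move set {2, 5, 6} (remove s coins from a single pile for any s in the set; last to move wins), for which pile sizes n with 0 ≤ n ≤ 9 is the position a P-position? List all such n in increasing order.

Build the Grundy sequence with g(k) = mex{g(k−s) : s ∈ {2, 5, 6}, s ≤ k}:
k:     0  1  2  3  4  5  6  7  8  9
g(k):  0  0  1  1  0  2  1  3  0  2
The P-positions (g = 0) in 0..9 are 0, 1, 4, 8.

0, 1, 4, 8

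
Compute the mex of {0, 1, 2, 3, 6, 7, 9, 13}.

The values 0, 1, 2, 3 are all present; 4 is the first non-negative integer missing from the set.

4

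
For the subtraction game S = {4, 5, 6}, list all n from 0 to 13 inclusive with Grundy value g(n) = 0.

0, 1, 2, 3, 10, 11, 12, 13

Build the Grundy sequence with g(k) = mex{g(k−s) : s ∈ {4, 5, 6}, s ≤ k}:
g(0) = mex{} = 0
g(1) = mex{} = 0
g(2) = mex{} = 0
g(3) = mex{} = 0
g(4) = mex{0} = 1
g(5) = mex{0} = 1
g(6) = mex{0} = 1
g(7) = mex{0} = 1
g(8) = mex{0,1} = 2
g(9) = mex{0,1} = 2
g(10) = mex{1} = 0
g(11) = mex{1} = 0
g(12) = mex{1,2} = 0
g(13) = mex{1,2} = 0
The P-positions (g = 0) in 0..13 are 0, 1, 2, 3, 10, 11, 12, 13.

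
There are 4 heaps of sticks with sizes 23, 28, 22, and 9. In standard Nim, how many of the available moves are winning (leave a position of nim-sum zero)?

3

Compute the nim-sum pairwise:
23 ^ 28 = 11
11 ^ 22 = 29
29 ^ 9 = 20
The overall nim-sum is X = 20. A heap of size p has a winning move iff p XOR X < p (reduce it to p XOR X).
  23: 23 XOR 20 = 3 < 23 — winning move (to 3).
  28: 28 XOR 20 = 8 < 28 — winning move (to 8).
  22: 22 XOR 20 = 2 < 22 — winning move (to 2).
  9: 9 XOR 20 = 29 ≥ 9 — no move.
That gives 3 winning moves.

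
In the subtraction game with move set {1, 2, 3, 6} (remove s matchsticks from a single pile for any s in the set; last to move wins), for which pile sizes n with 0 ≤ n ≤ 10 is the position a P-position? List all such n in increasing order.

Build the Grundy sequence with g(k) = mex{g(k−s) : s ∈ {1, 2, 3, 6}, s ≤ k}:
k:     0  1  2  3  4  5  6  7  8  9 10
g(k):  0  1  2  3  0  1  2  3  0  1  2
The P-positions (g = 0) in 0..10 are 0, 4, 8.

0, 4, 8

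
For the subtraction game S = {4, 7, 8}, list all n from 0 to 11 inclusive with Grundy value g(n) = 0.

Grundy values for subtraction set {4, 7, 8}:
g(0) = mex{} = 0
g(1) = mex{} = 0
g(2) = mex{} = 0
g(3) = mex{} = 0
g(4) = mex{0} = 1
g(5) = mex{0} = 1
g(6) = mex{0} = 1
g(7) = mex{0} = 1
g(8) = mex{0,1} = 2
g(9) = mex{0,1} = 2
g(10) = mex{0,1} = 2
g(11) = mex{0,1} = 2
The P-positions (g = 0) in 0..11 are 0, 1, 2, 3.

0, 1, 2, 3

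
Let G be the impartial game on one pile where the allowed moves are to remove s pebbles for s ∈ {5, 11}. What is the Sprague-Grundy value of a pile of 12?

2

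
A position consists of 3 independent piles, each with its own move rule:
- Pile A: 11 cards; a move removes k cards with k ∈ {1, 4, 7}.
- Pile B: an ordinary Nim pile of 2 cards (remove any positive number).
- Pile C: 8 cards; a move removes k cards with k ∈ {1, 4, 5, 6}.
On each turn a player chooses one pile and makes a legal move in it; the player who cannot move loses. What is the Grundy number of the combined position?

7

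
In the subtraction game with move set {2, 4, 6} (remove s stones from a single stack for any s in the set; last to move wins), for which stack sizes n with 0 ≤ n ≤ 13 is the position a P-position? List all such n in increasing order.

0, 1, 8, 9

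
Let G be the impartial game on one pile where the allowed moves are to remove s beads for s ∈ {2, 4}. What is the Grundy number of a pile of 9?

1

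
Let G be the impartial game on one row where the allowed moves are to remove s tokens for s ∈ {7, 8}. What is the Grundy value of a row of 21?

0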